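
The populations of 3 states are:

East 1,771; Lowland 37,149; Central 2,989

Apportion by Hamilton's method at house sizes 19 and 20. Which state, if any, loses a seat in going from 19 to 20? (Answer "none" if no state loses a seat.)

At 19 seats: East 1, Lowland 17, Central 1.
At 20 seats: East 1, Lowland 18, Central 1.
No state's allocation decreased.

none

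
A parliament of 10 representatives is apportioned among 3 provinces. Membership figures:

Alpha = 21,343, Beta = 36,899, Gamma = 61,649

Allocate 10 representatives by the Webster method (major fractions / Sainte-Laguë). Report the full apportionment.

Alpha 2, Beta 3, Gamma 5

Standard divisor 119891/10 ≈ 11989.1; standard quotas: Alpha 1.780, Beta 3.078, Gamma 5.142.
Rounding to the nearest integer gives Alpha 2, Beta 3, Gamma 5 — total 10, matching the house size, so no adjustment is needed.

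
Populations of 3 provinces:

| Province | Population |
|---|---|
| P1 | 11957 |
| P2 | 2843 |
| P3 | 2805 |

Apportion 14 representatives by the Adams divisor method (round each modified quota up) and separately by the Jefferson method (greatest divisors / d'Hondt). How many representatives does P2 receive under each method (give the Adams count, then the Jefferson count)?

3 and 2

Adams: P1 9, P2 3, P3 2.
Jefferson: P1 10, P2 2, P3 2.
P2 gets 3 under Adams and 2 under Jefferson.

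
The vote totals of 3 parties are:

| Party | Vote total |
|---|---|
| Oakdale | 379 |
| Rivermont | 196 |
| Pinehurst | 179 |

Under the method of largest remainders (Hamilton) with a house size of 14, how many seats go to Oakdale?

7

The standard divisor is 754/14 ≈ 53.857.
Standard quotas: Oakdale 7.037, Rivermont 3.639, Pinehurst 3.324.
Lower quotas: Oakdale 7, Rivermont 3, Pinehurst 3 (sum 13, leaving 1 seat).
Remainders in descending order: Rivermont 0.639, Pinehurst 0.324, Oakdale 0.037.
The surplus seat goes to Rivermont.
Oakdale receives 7.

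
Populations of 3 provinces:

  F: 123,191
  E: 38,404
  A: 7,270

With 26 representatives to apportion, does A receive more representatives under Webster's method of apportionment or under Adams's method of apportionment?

Webster: F 19, E 6, A 1.
Adams: F 18, E 6, A 2.
A gets 1 under Webster and 2 under Adams.

Adams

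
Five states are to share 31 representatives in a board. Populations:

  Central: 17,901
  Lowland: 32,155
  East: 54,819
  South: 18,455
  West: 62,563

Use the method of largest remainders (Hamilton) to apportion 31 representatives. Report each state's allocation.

Total 185893; standard divisor 185893/31 ≈ 5996.548.
Standard quotas: Central 2.9852, Lowland 5.3623, East 9.1418, South 3.0776, West 10.4332.
Lower quotas: Central 2, Lowland 5, East 9, South 3, West 10 (sum 29, leaving 2 seats).
Remainders in descending order: Central 0.9852, West 0.4332, Lowland 0.3623, East 0.1418, South 0.0776.
The surplus seats go to Central, West.

Central=3, Lowland=5, East=9, South=3, West=11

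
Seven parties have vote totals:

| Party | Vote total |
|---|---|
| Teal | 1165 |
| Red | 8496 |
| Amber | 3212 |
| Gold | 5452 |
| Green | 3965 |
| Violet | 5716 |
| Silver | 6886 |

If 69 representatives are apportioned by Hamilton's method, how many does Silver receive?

14

The standard divisor is 34892/69 ≈ 505.681.
Standard quotas: Teal 2.3038, Red 16.8011, Amber 6.3518, Gold 10.7815, Green 7.8409, Violet 11.3036, Silver 13.6173.
Lower quotas: Teal 2, Red 16, Amber 6, Gold 10, Green 7, Violet 11, Silver 13 (sum 65, leaving 4 seats).
Remainders in descending order: Green 0.8409, Red 0.8011, Gold 0.7815, Silver 0.6173, Amber 0.3518, Teal 0.3038, Violet 0.3036.
Largest remainders: Green, Red, Gold, Silver receive the extra seats.
Silver receives 14.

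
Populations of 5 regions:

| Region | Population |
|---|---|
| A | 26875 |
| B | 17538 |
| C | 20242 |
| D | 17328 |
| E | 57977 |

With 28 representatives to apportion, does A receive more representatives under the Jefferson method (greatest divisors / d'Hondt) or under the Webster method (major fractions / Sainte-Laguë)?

Jefferson: A 6, B 3, C 4, D 3, E 12.
Webster: A 5, B 4, C 4, D 3, E 12.
A gets 6 under Jefferson and 5 under Webster.

Jefferson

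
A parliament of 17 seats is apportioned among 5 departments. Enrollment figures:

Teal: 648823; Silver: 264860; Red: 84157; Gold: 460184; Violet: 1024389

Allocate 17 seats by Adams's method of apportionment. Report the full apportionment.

Standard divisor 2482413/17 ≈ 146024.294; standard quotas: Teal 4.443, Silver 1.814, Red 0.576, Gold 3.151, Violet 7.015.
Rounding up gives 5, 2, 1, 4, 8 = 20 seats, so the divisor must be adjusted.
With modified divisor 166500: modified quotas Teal 3.897, Silver 1.591, Red 0.505, Gold 2.764, Violet 6.152.
Rounding up: Teal 4, Silver 2, Red 1, Gold 3, Violet 7 (total 17).

Teal 4; Silver 2; Red 1; Gold 3; Violet 7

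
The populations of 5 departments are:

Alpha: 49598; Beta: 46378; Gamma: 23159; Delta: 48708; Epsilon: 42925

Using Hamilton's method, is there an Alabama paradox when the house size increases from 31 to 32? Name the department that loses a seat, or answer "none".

At 31 seats: Alpha 7, Beta 7, Gamma 4, Delta 7, Epsilon 6.
At 32 seats: Alpha 8, Beta 7, Gamma 3, Delta 7, Epsilon 7.
Gamma drops from 4 to 3.

Gamma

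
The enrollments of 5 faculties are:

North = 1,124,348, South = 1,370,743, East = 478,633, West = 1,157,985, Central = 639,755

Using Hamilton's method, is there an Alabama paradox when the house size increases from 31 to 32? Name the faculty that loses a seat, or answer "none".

none

At 31 seats: North 7, South 9, East 3, West 8, Central 4.
At 32 seats: North 8, South 9, East 3, West 8, Central 4.
No faculty's allocation decreased.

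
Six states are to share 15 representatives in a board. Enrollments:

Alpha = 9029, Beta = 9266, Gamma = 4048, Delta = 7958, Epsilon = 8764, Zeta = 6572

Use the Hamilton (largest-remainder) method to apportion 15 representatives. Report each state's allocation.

Standard divisor: 45637 ÷ 15 ≈ 3042.467.
Standard quotas: Alpha 2.9677, Beta 3.0456, Gamma 1.3305, Delta 2.6156, Epsilon 2.8806, Zeta 2.1601.
Lower quotas: Alpha 2, Beta 3, Gamma 1, Delta 2, Epsilon 2, Zeta 2 (sum 12, leaving 3 seats).
Remainders in descending order: Alpha 0.9677, Epsilon 0.8806, Delta 0.6156, Gamma 0.3305, Zeta 0.1601, Beta 0.0456.
Largest remainders: Alpha, Epsilon, Delta receive the extra seats.

Alpha 3, Beta 3, Gamma 1, Delta 3, Epsilon 3, Zeta 2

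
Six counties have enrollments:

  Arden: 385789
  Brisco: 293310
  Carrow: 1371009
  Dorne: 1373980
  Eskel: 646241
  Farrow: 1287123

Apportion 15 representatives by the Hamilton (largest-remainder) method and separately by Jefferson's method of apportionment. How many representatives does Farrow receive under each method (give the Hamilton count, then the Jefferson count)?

3 and 4

Hamilton: Arden 1, Brisco 1, Carrow 4, Dorne 4, Eskel 2, Farrow 3.
Jefferson: Arden 1, Brisco 0, Carrow 4, Dorne 4, Eskel 2, Farrow 4.
Farrow gets 3 under Hamilton and 4 under Jefferson.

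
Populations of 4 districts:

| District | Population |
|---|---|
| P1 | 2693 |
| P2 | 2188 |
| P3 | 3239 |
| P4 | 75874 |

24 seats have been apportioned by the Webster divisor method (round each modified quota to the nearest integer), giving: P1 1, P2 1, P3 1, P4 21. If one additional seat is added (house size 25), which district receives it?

P4

Priority for the next seat is population ÷ (current seats + 0.5).
Priorities: P1 1795.333, P2 1458.667, P3 2159.333, P4 3529.023.
Highest priority: P4.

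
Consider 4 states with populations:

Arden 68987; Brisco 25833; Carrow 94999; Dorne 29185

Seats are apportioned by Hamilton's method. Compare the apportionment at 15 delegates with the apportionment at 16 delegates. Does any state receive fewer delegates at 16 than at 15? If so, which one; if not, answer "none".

At 15 seats: Arden 5, Brisco 2, Carrow 6, Dorne 2.
At 16 seats: Arden 5, Brisco 2, Carrow 7, Dorne 2.
No state's allocation decreased.

none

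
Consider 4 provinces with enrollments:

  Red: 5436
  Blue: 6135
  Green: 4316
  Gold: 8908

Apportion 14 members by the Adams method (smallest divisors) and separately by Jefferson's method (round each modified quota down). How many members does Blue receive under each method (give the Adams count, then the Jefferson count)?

Adams: Red 3, Blue 3, Green 3, Gold 5.
Jefferson: Red 3, Blue 4, Green 2, Gold 5.
Blue gets 3 under Adams and 4 under Jefferson.

3 and 4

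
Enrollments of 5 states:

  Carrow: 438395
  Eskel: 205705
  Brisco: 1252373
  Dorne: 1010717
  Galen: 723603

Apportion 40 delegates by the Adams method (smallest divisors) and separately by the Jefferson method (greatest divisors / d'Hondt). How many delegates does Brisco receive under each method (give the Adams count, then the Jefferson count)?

Adams: Carrow 5, Eskel 3, Brisco 13, Dorne 11, Galen 8.
Jefferson: Carrow 5, Eskel 2, Brisco 14, Dorne 11, Galen 8.
Brisco gets 13 under Adams and 14 under Jefferson.

13 and 14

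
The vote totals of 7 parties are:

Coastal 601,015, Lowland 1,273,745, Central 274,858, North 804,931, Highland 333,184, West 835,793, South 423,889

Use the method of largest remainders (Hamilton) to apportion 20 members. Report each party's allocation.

Coastal 3; Lowland 6; Central 1; North 3; Highland 1; West 4; South 2

The standard divisor is 4547415/20 ≈ 227370.75.
Standard quotas: Coastal 2.6433, Lowland 5.6021, Central 1.2089, North 3.5402, Highland 1.4654, West 3.6759, South 1.8643.
Lower quotas: Coastal 2, Lowland 5, Central 1, North 3, Highland 1, West 3, South 1 (sum 16, leaving 4 seats).
Remainders in descending order: South 0.8643, West 0.6759, Coastal 0.6433, Lowland 0.6021, North 0.5402, Highland 0.4654, Central 0.2089.
Largest remainders: South, West, Coastal, Lowland receive the extra seats.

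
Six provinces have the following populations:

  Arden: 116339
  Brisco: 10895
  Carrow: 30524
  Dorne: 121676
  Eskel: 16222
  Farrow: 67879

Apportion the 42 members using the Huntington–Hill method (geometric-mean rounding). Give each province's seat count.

With divisor 8718: modified quotas Arden 13.345, Brisco 1.250, Carrow 3.501, Dorne 13.957, Eskel 1.861, Farrow 7.786.
Geometric-mean thresholds: Arden √(13·14)=13.491, Brisco √(1·2)=1.414, Carrow √(3·4)=3.464, Dorne √(13·14)=13.491, Eskel √(1·2)=1.414, Farrow √(7·8)=7.483.
Each quota rounded against its threshold gives Arden 13, Brisco 1, Carrow 4, Dorne 14, Eskel 2, Farrow 8 (total 42).

Arden: 13, Brisco: 1, Carrow: 4, Dorne: 14, Eskel: 2, Farrow: 8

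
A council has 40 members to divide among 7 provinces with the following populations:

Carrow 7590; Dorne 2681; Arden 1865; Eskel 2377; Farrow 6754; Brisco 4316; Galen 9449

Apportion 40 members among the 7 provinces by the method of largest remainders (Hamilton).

Carrow=8; Dorne=3; Arden=2; Eskel=3; Farrow=8; Brisco=5; Galen=11

The standard divisor is 35032/40 ≈ 875.8.
Standard quotas: Carrow 8.6664, Dorne 3.0612, Arden 2.1295, Eskel 2.7141, Farrow 7.7118, Brisco 4.9281, Galen 10.7890.
Lower quotas: Carrow 8, Dorne 3, Arden 2, Eskel 2, Farrow 7, Brisco 4, Galen 10 (sum 36, leaving 4 seats).
Remainders in descending order: Brisco 0.9281, Galen 0.7890, Eskel 0.7141, Farrow 0.7118, Carrow 0.6664, Arden 0.1295, Dorne 0.0612.
Largest remainders: Brisco, Galen, Eskel, Farrow receive the extra seats.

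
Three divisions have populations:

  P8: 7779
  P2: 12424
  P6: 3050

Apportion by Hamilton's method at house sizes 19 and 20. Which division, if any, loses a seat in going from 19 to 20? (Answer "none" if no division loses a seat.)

At 19 seats: P8 6, P2 10, P6 3.
At 20 seats: P8 7, P2 11, P6 2.
P6 drops from 3 to 2.

P6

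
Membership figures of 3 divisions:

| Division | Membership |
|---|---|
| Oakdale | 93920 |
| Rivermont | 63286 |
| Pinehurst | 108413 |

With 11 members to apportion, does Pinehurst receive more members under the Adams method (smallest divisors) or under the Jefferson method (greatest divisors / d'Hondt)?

Adams: Oakdale 4, Rivermont 3, Pinehurst 4.
Jefferson: Oakdale 4, Rivermont 2, Pinehurst 5.
Pinehurst gets 4 under Adams and 5 under Jefferson.

Jefferson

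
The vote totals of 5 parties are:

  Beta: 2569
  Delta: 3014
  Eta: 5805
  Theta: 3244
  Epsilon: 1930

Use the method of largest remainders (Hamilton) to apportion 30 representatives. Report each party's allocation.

The standard divisor is 16562/30 ≈ 552.067.
Standard quotas: Beta 4.6534, Delta 5.4595, Eta 10.5150, Theta 5.8761, Epsilon 3.4960.
Lower quotas: Beta 4, Delta 5, Eta 10, Theta 5, Epsilon 3 (sum 27, leaving 3 seats).
Remainders in descending order: Theta 0.8761, Beta 0.6534, Eta 0.5150, Epsilon 0.4960, Delta 0.4595.
Largest remainders: Theta, Beta, Eta receive the extra seats.

Beta 5, Delta 5, Eta 11, Theta 6, Epsilon 3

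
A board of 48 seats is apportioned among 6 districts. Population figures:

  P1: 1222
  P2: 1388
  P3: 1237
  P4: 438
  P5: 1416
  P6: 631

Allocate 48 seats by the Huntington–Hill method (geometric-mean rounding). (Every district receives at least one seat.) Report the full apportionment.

P1 9, P2 11, P3 9, P4 3, P5 11, P6 5

With divisor 131: modified quotas P1 9.328, P2 10.595, P3 9.443, P4 3.344, P5 10.809, P6 4.817.
Geometric-mean thresholds: P1 √(9·10)=9.487, P2 √(10·11)=10.488, P3 √(9·10)=9.487, P4 √(3·4)=3.464, P5 √(10·11)=10.488, P6 √(4·5)=4.472.
Each quota rounded against its threshold gives P1 9, P2 11, P3 9, P4 3, P5 11, P6 5 (total 48).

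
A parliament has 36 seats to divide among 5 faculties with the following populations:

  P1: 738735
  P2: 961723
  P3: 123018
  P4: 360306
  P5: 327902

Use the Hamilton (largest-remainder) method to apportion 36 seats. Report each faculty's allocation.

Standard divisor: 2511684 ÷ 36 = 69769.
Standard quotas: P1 10.5883, P2 13.7844, P3 1.7632, P4 5.1643, P5 4.6998.
Lower quotas: P1 10, P2 13, P3 1, P4 5, P5 4 (sum 33, leaving 3 seats).
Remainders in descending order: P2 0.7844, P3 0.7632, P5 0.6998, P1 0.5883, P4 0.1643.
The surplus seats go to P2, P3, P5.

P1 10; P2 14; P3 2; P4 5; P5 5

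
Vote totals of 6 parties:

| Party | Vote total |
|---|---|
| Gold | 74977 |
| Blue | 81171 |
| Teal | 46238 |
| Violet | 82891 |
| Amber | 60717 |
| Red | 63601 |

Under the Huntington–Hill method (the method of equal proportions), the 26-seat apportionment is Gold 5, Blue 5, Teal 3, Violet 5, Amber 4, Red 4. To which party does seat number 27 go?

Priority for the next seat is population ÷ (√(s·(s+1))).
Priorities: Gold 13688.865, Blue 14819.729, Teal 13347.761, Violet 15133.757, Amber 13576.734, Red 14221.616.
Highest priority: Violet.

Violet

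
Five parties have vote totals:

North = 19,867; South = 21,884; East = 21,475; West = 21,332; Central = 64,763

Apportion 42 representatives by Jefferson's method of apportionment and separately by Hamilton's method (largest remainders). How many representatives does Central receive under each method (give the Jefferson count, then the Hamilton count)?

Jefferson: North 5, South 6, East 6, West 6, Central 19.
Hamilton: North 6, South 6, East 6, West 6, Central 18.
Central gets 19 under Jefferson and 18 under Hamilton.

19 and 18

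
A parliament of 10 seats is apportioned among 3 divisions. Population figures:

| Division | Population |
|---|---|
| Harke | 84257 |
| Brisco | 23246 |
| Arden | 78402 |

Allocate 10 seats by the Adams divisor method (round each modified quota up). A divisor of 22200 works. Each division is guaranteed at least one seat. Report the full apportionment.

With modified divisor 22200: modified quotas Harke 3.795, Brisco 1.047, Arden 3.532.
Rounding up: Harke 4, Brisco 2, Arden 4 (total 10).

Harke=4, Brisco=2, Arden=4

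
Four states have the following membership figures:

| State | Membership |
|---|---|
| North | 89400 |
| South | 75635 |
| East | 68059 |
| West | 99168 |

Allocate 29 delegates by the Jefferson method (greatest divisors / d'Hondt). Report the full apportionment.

North 8; South 6; East 6; West 9

Standard divisor 332262/29 ≈ 11457.31; standard quotas: North 7.803, South 6.601, East 5.940, West 8.655.
Rounding down gives 7, 6, 5, 8 = 26 seats, so the divisor must be adjusted.
With modified divisor 10900: modified quotas North 8.202, South 6.939, East 6.244, West 9.098.
Rounding down: North 8, South 6, East 6, West 9 (total 29).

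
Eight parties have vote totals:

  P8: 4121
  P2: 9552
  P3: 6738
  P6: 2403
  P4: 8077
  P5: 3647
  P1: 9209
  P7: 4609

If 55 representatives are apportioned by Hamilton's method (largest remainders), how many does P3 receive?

Standard divisor: 48356 ÷ 55 ≈ 879.2.
Standard quotas: P8 4.6872, P2 10.8644, P3 7.6638, P6 2.7332, P4 9.1868, P5 4.1481, P1 10.4743, P7 5.2423.
Lower quotas: P8 4, P2 10, P3 7, P6 2, P4 9, P5 4, P1 10, P7 5 (sum 51, leaving 4 seats).
Remainders in descending order: P2 0.8644, P6 0.7332, P8 0.6872, P3 0.6638, P1 0.4743, P7 0.2423, P4 0.1868, P5 0.1481.
The surplus seats go to P2, P6, P8, P3.
P3 receives 8.

8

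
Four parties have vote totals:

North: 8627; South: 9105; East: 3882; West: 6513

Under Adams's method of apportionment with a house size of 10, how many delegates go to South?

Standard divisor 28127/10 ≈ 2812.7; standard quotas: North 3.067, South 3.237, East 1.380, West 2.316.
Rounding up gives 4, 4, 2, 3 = 13 seats, so the divisor must be adjusted.
With modified divisor 3600: modified quotas North 2.396, South 2.529, East 1.078, West 1.809.
Rounding up: North 3, South 3, East 2, West 2 (total 10).
South receives 3.

3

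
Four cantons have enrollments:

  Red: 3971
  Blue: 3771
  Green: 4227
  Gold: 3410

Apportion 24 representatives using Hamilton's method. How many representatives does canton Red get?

6

Standard divisor: 15379 ÷ 24 ≈ 640.792.
Standard quotas: Red 6.197, Blue 5.885, Green 6.597, Gold 5.322.
Lower quotas: Red 6, Blue 5, Green 6, Gold 5 (sum 22, leaving 2 seats).
Remainders in descending order: Blue 0.885, Green 0.597, Gold 0.322, Red 0.197.
The surplus seats go to Blue, Green.
Red receives 6.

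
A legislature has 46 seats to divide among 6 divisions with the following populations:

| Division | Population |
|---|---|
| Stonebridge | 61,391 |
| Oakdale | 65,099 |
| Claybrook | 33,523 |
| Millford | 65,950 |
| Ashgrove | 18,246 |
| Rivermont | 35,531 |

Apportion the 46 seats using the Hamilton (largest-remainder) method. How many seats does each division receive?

Stonebridge 10, Oakdale 11, Claybrook 5, Millford 11, Ashgrove 3, Rivermont 6

Total 279740; standard divisor 279740/46 ≈ 6081.304.
Standard quotas: Stonebridge 10.0950, Oakdale 10.7048, Claybrook 5.5125, Millford 10.8447, Ashgrove 3.0003, Rivermont 5.8427.
Lower quotas: Stonebridge 10, Oakdale 10, Claybrook 5, Millford 10, Ashgrove 3, Rivermont 5 (sum 43, leaving 3 seats).
Remainders in descending order: Millford 0.8447, Rivermont 0.8427, Oakdale 0.7048, Claybrook 0.5125, Stonebridge 0.0950, Ashgrove 0.0003.
The surplus seats go to Millford, Rivermont, Oakdale.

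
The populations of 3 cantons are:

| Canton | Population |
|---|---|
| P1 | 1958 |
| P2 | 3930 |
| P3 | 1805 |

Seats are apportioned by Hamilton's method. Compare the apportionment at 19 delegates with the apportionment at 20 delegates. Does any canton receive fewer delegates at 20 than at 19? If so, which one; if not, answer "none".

At 19 seats: P1 5, P2 10, P3 4.
At 20 seats: P1 5, P2 10, P3 5.
No canton's allocation decreased.

none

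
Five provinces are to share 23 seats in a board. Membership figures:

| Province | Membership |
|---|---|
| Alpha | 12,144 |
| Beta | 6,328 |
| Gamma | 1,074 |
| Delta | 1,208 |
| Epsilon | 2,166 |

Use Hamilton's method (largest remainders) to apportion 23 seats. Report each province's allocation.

Alpha: 12, Beta: 7, Gamma: 1, Delta: 1, Epsilon: 2

The standard divisor is 22920/23 ≈ 996.522.
Standard quotas: Alpha 12.1864, Beta 6.3501, Gamma 1.0777, Delta 1.2122, Epsilon 2.1736.
Lower quotas: Alpha 12, Beta 6, Gamma 1, Delta 1, Epsilon 2 (sum 22, leaving 1 seat).
Remainders in descending order: Beta 0.3501, Delta 0.2122, Alpha 0.1864, Epsilon 0.1736, Gamma 0.0777.
The surplus seat goes to Beta.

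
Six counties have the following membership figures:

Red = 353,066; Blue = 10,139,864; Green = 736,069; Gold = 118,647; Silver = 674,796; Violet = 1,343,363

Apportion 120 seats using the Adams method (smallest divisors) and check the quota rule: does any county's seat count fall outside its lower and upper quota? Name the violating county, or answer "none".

Blue

Standard quotas: Red 3.170, Blue 91.037, Green 6.609, Gold 1.065, Silver 6.058, Violet 12.061.
Adams allocation: Red 4, Blue 89, Green 7, Gold 2, Silver 6, Violet 12.
Blue has quota 91.037 (lower 91, upper 92) but receives 89 — outside the quota interval.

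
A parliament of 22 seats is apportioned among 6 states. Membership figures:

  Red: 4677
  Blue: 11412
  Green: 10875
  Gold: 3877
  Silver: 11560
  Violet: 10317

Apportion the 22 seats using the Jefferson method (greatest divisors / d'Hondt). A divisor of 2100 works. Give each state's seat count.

With modified divisor 2100: modified quotas Red 2.227, Blue 5.434, Green 5.179, Gold 1.846, Silver 5.505, Violet 4.913.
Rounding down: Red 2, Blue 5, Green 5, Gold 1, Silver 5, Violet 4 (total 22).

Red=2; Blue=5; Green=5; Gold=1; Silver=5; Violet=4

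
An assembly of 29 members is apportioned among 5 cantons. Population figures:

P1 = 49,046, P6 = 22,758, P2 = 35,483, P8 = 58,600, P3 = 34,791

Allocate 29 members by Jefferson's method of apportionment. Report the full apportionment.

P1 7, P6 3, P2 5, P8 9, P3 5

Standard divisor 200678/29 ≈ 6919.931; standard quotas: P1 7.088, P6 3.289, P2 5.128, P8 8.468, P3 5.028.
Rounding down gives 7, 3, 5, 8, 5 = 28 seats, so the divisor must be adjusted.
With modified divisor 6300: modified quotas P1 7.785, P6 3.612, P2 5.632, P8 9.302, P3 5.522.
Rounding down: P1 7, P6 3, P2 5, P8 9, P3 5 (total 29).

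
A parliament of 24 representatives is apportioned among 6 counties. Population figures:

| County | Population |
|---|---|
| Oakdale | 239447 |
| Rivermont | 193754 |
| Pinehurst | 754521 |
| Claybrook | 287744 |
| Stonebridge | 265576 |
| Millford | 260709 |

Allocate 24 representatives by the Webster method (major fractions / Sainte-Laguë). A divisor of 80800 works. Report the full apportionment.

Oakdale 3; Rivermont 2; Pinehurst 9; Claybrook 4; Stonebridge 3; Millford 3

With modified divisor 80800: modified quotas Oakdale 2.963, Rivermont 2.398, Pinehurst 9.338, Claybrook 3.561, Stonebridge 3.287, Millford 3.227.
Rounding to the nearest integer: Oakdale 3, Rivermont 2, Pinehurst 9, Claybrook 4, Stonebridge 3, Millford 3 (total 24).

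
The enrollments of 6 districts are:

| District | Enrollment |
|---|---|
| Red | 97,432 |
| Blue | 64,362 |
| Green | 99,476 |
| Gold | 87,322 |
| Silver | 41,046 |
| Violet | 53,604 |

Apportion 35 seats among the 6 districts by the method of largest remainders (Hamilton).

Red 8, Blue 5, Green 8, Gold 7, Silver 3, Violet 4

The standard divisor is 443242/35 ≈ 12664.057.
Standard quotas: Red 7.6936, Blue 5.0823, Green 7.8550, Gold 6.8953, Silver 3.2411, Violet 4.2328.
Lower quotas: Red 7, Blue 5, Green 7, Gold 6, Silver 3, Violet 4 (sum 32, leaving 3 seats).
Remainders in descending order: Gold 0.8953, Green 0.8550, Red 0.6936, Silver 0.2411, Violet 0.2328, Blue 0.0823.
The surplus seats go to Gold, Green, Red.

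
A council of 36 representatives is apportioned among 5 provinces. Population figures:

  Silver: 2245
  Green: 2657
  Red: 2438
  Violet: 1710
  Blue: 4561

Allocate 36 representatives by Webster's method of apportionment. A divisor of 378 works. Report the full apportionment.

With modified divisor 378: modified quotas Silver 5.939, Green 7.029, Red 6.450, Violet 4.524, Blue 12.066.
Rounding to the nearest integer: Silver 6, Green 7, Red 6, Violet 5, Blue 12 (total 36).

Silver: 6, Green: 7, Red: 6, Violet: 5, Blue: 12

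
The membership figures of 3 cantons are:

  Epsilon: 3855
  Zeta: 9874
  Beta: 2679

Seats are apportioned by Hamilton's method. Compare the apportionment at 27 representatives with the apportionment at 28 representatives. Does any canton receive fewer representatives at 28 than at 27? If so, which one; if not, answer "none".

At 27 seats: Epsilon 6, Zeta 16, Beta 5.
At 28 seats: Epsilon 7, Zeta 17, Beta 4.
Beta drops from 5 to 4.

Beta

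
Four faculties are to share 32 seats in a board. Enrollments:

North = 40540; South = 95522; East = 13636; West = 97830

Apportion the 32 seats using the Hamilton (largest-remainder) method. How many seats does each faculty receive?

North=5, South=12, East=2, West=13

Total 247528; standard divisor 247528/32 ≈ 7735.25.
Standard quotas: North 5.2409, South 12.3489, East 1.7628, West 12.6473.
Lower quotas: North 5, South 12, East 1, West 12 (sum 30, leaving 2 seats).
Remainders in descending order: East 0.7628, West 0.6473, South 0.3489, North 0.2409.
Largest remainders: East, West receive the extra seats.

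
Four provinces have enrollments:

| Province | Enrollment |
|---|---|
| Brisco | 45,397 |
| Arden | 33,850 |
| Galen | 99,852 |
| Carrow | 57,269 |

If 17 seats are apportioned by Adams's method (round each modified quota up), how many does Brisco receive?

Standard divisor 236368/17 ≈ 13904; standard quotas: Brisco 3.265, Arden 2.435, Galen 7.182, Carrow 4.119.
Rounding up gives 4, 3, 8, 5 = 20 seats, so the divisor must be adjusted.
With modified divisor 15900: modified quotas Brisco 2.855, Arden 2.129, Galen 6.280, Carrow 3.602.
Rounding up: Brisco 3, Arden 3, Galen 7, Carrow 4 (total 17).
Brisco receives 3.

3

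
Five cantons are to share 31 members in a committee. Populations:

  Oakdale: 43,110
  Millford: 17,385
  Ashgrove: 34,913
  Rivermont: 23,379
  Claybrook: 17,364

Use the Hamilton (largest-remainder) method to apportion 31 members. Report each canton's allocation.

Total 136151; standard divisor 136151/31 ≈ 4391.968.
Standard quotas: Oakdale 9.8156, Millford 3.9584, Ashgrove 7.9493, Rivermont 5.3231, Claybrook 3.9536.
Lower quotas: Oakdale 9, Millford 3, Ashgrove 7, Rivermont 5, Claybrook 3 (sum 27, leaving 4 seats).
Remainders in descending order: Millford 0.9584, Claybrook 0.9536, Ashgrove 0.9493, Oakdale 0.8156, Rivermont 0.3231.
The surplus seats go to Millford, Claybrook, Ashgrove, Oakdale.

Oakdale: 10; Millford: 4; Ashgrove: 8; Rivermont: 5; Claybrook: 4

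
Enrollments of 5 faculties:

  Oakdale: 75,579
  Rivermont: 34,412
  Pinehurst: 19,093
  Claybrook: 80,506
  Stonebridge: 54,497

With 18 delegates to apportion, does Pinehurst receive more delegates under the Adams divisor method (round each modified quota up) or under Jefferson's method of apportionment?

Adams

Adams: Oakdale 5, Rivermont 2, Pinehurst 2, Claybrook 5, Stonebridge 4.
Jefferson: Oakdale 5, Rivermont 2, Pinehurst 1, Claybrook 6, Stonebridge 4.
Pinehurst gets 2 under Adams and 1 under Jefferson.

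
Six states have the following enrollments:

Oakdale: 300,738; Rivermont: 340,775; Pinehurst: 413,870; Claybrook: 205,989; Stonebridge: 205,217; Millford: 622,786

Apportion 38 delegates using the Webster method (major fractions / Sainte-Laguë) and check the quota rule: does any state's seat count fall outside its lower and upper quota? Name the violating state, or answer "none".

none

Standard quotas: Oakdale 5.470, Rivermont 6.198, Pinehurst 7.527, Claybrook 3.746, Stonebridge 3.732, Millford 11.327.
Webster allocation: Oakdale 5, Rivermont 6, Pinehurst 8, Claybrook 4, Stonebridge 4, Millford 11.
Every allocation lies between the lower and upper quota.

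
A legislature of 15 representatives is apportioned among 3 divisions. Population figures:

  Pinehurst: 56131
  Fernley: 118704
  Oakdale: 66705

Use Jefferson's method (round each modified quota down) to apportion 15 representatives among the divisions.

Standard divisor 241540/15 ≈ 16102.667; standard quotas: Pinehurst 3.486, Fernley 7.372, Oakdale 4.142.
Rounding down gives 3, 7, 4 = 14 seats, so the divisor must be adjusted.
With modified divisor 14400: modified quotas Pinehurst 3.898, Fernley 8.243, Oakdale 4.632.
Rounding down: Pinehurst 3, Fernley 8, Oakdale 4 (total 15).

Pinehurst=3; Fernley=8; Oakdale=4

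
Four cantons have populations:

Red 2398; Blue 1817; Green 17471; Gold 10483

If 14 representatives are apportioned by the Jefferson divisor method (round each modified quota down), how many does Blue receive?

0

Standard divisor 32169/14 ≈ 2297.786; standard quotas: Red 1.044, Blue 0.791, Green 7.603, Gold 4.562.
Rounding down gives 1, 0, 7, 4 = 12 seats, so the divisor must be adjusted.
With modified divisor 2000: modified quotas Red 1.199, Blue 0.908, Green 8.736, Gold 5.242.
Rounding down: Red 1, Blue 0, Green 8, Gold 5 (total 14).
Blue receives 0.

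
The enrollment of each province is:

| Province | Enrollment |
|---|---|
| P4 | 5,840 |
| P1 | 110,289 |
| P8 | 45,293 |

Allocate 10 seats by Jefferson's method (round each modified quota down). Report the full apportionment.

P4=0; P1=7; P8=3

Standard divisor 161422/10 ≈ 16142.2; standard quotas: P4 0.362, P1 6.832, P8 2.806.
Rounding down gives 0, 6, 2 = 8 seats, so the divisor must be adjusted.
With modified divisor 14400: modified quotas P4 0.406, P1 7.659, P8 3.145.
Rounding down: P4 0, P1 7, P8 3 (total 10).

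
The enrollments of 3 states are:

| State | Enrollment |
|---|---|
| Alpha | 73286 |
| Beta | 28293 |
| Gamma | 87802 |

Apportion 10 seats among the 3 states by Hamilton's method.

The standard divisor is 189381/10 ≈ 18938.1.
Standard quotas: Alpha 3.8698, Beta 1.4940, Gamma 4.6363.
Lower quotas: Alpha 3, Beta 1, Gamma 4 (sum 8, leaving 2 seats).
Remainders in descending order: Alpha 0.8698, Gamma 0.6363, Beta 0.4940.
The surplus seats go to Alpha, Gamma.

Alpha: 4; Beta: 1; Gamma: 5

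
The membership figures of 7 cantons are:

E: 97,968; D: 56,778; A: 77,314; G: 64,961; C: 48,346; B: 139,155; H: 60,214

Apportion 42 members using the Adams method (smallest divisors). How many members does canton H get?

5

Standard divisor 544736/42 ≈ 12969.905; standard quotas: E 7.553, D 4.378, A 5.961, G 5.009, C 3.728, B 10.729, H 4.643.
Rounding up gives 8, 5, 6, 6, 4, 11, 5 = 45 seats, so the divisor must be adjusted.
With modified divisor 14100: modified quotas E 6.948, D 4.027, A 5.483, G 4.607, C 3.429, B 9.869, H 4.270.
Rounding up: E 7, D 5, A 6, G 5, C 4, B 10, H 5 (total 42).
H receives 5.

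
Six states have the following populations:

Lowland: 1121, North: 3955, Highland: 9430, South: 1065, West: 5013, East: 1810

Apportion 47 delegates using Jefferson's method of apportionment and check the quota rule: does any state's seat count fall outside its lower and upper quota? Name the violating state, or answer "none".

Standard quotas: Lowland 2.353, North 8.301, Highland 19.791, South 2.235, West 10.521, East 3.799.
Jefferson allocation: Lowland 2, North 8, Highland 20, South 2, West 11, East 4.
Every allocation lies between the lower and upper quota.

none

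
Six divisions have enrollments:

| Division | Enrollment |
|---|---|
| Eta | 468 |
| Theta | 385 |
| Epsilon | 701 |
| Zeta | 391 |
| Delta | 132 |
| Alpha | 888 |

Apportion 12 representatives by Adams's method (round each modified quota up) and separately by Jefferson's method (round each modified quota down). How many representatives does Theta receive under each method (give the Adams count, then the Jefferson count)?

2 and 1

Adams: Eta 2, Theta 2, Epsilon 2, Zeta 2, Delta 1, Alpha 3.
Jefferson: Eta 2, Theta 1, Epsilon 3, Zeta 2, Delta 0, Alpha 4.
Theta gets 2 under Adams and 1 under Jefferson.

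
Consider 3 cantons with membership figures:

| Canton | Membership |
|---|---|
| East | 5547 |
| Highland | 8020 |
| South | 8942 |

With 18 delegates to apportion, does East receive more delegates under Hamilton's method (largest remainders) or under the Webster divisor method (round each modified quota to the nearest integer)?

Hamilton: East 5, Highland 6, South 7.
Webster: East 4, Highland 7, South 7.
East gets 5 under Hamilton and 4 under Webster.

Hamilton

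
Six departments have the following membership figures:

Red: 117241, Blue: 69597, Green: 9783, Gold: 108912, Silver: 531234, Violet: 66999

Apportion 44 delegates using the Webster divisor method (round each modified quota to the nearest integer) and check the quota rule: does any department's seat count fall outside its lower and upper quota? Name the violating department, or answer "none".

Standard quotas: Red 5.708, Blue 3.388, Green 0.476, Gold 5.302, Silver 25.863, Violet 3.262.
Webster allocation: Red 6, Blue 3, Green 0, Gold 5, Silver 27, Violet 3.
Silver has quota 25.863 (lower 25, upper 26) but receives 27 — outside the quota interval.

Silver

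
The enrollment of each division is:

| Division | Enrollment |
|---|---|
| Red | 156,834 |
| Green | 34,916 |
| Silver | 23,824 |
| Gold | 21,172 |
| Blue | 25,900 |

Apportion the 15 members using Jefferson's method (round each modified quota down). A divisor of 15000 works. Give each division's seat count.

Red: 10, Green: 2, Silver: 1, Gold: 1, Blue: 1

With modified divisor 15000: modified quotas Red 10.456, Green 2.328, Silver 1.588, Gold 1.411, Blue 1.727.
Rounding down: Red 10, Green 2, Silver 1, Gold 1, Blue 1 (total 15).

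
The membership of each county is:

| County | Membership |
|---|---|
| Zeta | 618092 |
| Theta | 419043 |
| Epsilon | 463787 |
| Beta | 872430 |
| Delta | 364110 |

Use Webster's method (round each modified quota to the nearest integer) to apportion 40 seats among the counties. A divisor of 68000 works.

With modified divisor 68000: modified quotas Zeta 9.090, Theta 6.162, Epsilon 6.820, Beta 12.830, Delta 5.355.
Rounding to the nearest integer: Zeta 9, Theta 6, Epsilon 7, Beta 13, Delta 5 (total 40).

Zeta 9, Theta 6, Epsilon 7, Beta 13, Delta 5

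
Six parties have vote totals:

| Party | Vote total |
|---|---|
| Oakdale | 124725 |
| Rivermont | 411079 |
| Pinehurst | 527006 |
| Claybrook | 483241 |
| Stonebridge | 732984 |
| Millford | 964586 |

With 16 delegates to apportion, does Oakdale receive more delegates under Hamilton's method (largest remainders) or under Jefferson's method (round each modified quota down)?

Hamilton: Oakdale 1, Rivermont 2, Pinehurst 2, Claybrook 2, Stonebridge 4, Millford 5.
Jefferson: Oakdale 0, Rivermont 2, Pinehurst 3, Claybrook 2, Stonebridge 4, Millford 5.
Oakdale gets 1 under Hamilton and 0 under Jefferson.

Hamilton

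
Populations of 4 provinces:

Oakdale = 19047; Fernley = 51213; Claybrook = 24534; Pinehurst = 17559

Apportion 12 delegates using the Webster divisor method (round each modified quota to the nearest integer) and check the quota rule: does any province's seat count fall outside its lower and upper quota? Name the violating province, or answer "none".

none

Standard quotas: Oakdale 2.034, Fernley 5.470, Claybrook 2.620, Pinehurst 1.875.
Webster allocation: Oakdale 2, Fernley 5, Claybrook 3, Pinehurst 2.
Every allocation lies between the lower and upper quota.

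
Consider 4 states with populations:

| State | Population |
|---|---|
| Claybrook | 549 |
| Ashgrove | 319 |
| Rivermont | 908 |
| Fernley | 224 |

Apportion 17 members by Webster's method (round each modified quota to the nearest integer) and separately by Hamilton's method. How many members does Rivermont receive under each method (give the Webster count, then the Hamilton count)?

7 and 8

Webster: Claybrook 5, Ashgrove 3, Rivermont 7, Fernley 2.
Hamilton: Claybrook 4, Ashgrove 3, Rivermont 8, Fernley 2.
Rivermont gets 7 under Webster and 8 under Hamilton.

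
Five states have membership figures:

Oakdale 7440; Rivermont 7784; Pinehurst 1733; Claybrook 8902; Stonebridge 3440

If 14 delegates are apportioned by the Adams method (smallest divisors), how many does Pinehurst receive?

1

Standard divisor 29299/14 ≈ 2092.786; standard quotas: Oakdale 3.555, Rivermont 3.719, Pinehurst 0.828, Claybrook 4.254, Stonebridge 1.644.
Rounding up gives 4, 4, 1, 5, 2 = 16 seats, so the divisor must be adjusted.
With modified divisor 2500: modified quotas Oakdale 2.976, Rivermont 3.114, Pinehurst 0.693, Claybrook 3.561, Stonebridge 1.376.
Rounding up: Oakdale 3, Rivermont 4, Pinehurst 1, Claybrook 4, Stonebridge 2 (total 14).
Pinehurst receives 1.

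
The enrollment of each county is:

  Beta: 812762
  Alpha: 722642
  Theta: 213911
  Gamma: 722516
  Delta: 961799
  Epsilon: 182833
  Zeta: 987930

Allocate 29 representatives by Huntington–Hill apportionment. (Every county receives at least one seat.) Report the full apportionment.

With divisor 157000: modified quotas Beta 5.177, Alpha 4.603, Theta 1.362, Gamma 4.602, Delta 6.126, Epsilon 1.165, Zeta 6.293.
Geometric-mean thresholds: Beta √(5·6)=5.477, Alpha √(4·5)=4.472, Theta √(1·2)=1.414, Gamma √(4·5)=4.472, Delta √(6·7)=6.481, Epsilon √(1·2)=1.414, Zeta √(6·7)=6.481.
Each quota rounded against its threshold gives Beta 5, Alpha 5, Theta 1, Gamma 5, Delta 6, Epsilon 1, Zeta 6 (total 29).

Beta=5, Alpha=5, Theta=1, Gamma=5, Delta=6, Epsilon=1, Zeta=6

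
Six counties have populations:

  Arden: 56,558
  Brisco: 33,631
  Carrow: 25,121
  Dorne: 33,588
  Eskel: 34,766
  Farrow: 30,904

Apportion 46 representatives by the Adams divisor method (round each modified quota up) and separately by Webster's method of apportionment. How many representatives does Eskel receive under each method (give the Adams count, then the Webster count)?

7 and 8

Adams: Arden 12, Brisco 7, Carrow 6, Dorne 7, Eskel 7, Farrow 7.
Webster: Arden 12, Brisco 7, Carrow 5, Dorne 7, Eskel 8, Farrow 7.
Eskel gets 7 under Adams and 8 under Webster.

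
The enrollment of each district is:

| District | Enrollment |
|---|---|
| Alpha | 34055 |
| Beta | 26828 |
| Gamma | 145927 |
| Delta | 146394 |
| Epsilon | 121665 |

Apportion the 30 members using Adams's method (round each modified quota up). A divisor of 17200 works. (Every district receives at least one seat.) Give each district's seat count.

Alpha=2, Beta=2, Gamma=9, Delta=9, Epsilon=8

With modified divisor 17200: modified quotas Alpha 1.980, Beta 1.560, Gamma 8.484, Delta 8.511, Epsilon 7.074.
Rounding up: Alpha 2, Beta 2, Gamma 9, Delta 9, Epsilon 8 (total 30).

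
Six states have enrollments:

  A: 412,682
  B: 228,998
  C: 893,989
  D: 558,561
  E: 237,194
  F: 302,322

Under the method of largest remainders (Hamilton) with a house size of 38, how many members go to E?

4

Standard divisor: 2633746 ÷ 38 ≈ 69309.105.
Standard quotas: A 5.9542, B 3.3040, C 12.8986, D 8.0590, E 3.4223, F 4.3619.
Lower quotas: A 5, B 3, C 12, D 8, E 3, F 4 (sum 35, leaving 3 seats).
Remainders in descending order: A 0.9542, C 0.8986, E 0.4223, F 0.3619, B 0.3040, D 0.0590.
Largest remainders: A, C, E receive the extra seats.
E receives 4.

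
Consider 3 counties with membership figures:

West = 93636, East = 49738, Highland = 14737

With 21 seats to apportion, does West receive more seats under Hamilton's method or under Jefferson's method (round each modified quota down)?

Jefferson

Hamilton: West 12, East 7, Highland 2.
Jefferson: West 13, East 6, Highland 2.
West gets 12 under Hamilton and 13 under Jefferson.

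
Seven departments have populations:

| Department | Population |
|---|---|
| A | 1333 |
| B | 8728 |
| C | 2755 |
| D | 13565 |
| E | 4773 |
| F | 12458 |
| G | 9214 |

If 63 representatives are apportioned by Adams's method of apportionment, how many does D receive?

16

Standard divisor 52826/63 ≈ 838.508; standard quotas: A 1.590, B 10.409, C 3.286, D 16.178, E 5.692, F 14.857, G 10.989.
Rounding up gives 2, 11, 4, 17, 6, 15, 11 = 66 seats, so the divisor must be adjusted.
With modified divisor 900: modified quotas A 1.481, B 9.698, C 3.061, D 15.072, E 5.303, F 13.842, G 10.238.
Rounding up: A 2, B 10, C 4, D 16, E 6, F 14, G 11 (total 63).
D receives 16.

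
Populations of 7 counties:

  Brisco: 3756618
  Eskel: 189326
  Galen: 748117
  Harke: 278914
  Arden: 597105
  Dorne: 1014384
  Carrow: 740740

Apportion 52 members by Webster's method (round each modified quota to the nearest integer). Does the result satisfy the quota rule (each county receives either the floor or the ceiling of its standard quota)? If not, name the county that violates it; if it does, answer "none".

Brisco

Standard quotas: Brisco 26.667, Eskel 1.344, Galen 5.311, Harke 1.980, Arden 4.239, Dorne 7.201, Carrow 5.258.
Webster allocation: Brisco 28, Eskel 1, Galen 5, Harke 2, Arden 4, Dorne 7, Carrow 5.
Brisco has quota 26.667 (lower 26, upper 27) but receives 28 — outside the quota interval.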